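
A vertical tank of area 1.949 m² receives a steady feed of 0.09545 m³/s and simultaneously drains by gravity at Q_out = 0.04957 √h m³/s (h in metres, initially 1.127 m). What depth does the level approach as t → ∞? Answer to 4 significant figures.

A dh/dt = Q_in − 0.04957 √h. Steady state requires inflow = outflow:
Q_in = 0.04957 √h_ss ⇒ √h_ss = 0.09545/0.04957 = 1.92556.
h_ss = 1.92556² = 3.70778 m. (Since h₀ = 1.127 m < h_ss, the level will rise toward this value.)

3.708 m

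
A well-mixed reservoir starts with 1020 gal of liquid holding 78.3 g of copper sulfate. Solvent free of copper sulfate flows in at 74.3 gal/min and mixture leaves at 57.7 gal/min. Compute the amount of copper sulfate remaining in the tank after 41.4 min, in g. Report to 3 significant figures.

13.1 g

Total volume: dV/dt = Q_in − Q_out = 16.600 gal/min, so V(t) = 1020 + 16.600 t and V(41.4) = 1707.2 gal.
Species balance (pure solvent in): dm/dt = −Q_out · m/V(t).
Separate: dm/m = −Q_out dt/V(t) ⇒ ln(m/m₀) = −(Q_out/(Q_in−Q_out)) ln(V/V₀).
m = m₀ (V₀/V)^(Q_out/(Q_in−Q_out)) = 78.3 × (1020/1707.2)^(3.4759) = 13.068 g.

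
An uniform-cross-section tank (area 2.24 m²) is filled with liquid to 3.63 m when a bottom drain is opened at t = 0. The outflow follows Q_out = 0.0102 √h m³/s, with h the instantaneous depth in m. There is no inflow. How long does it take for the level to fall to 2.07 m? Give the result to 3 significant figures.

Unsteady balance on liquid volume: A dh/dt = −0.0102 √h.
∫ h^(−1/2) dh = −(0.0102/A) ∫ dt, giving 2√h = 2√h₀ − (0.0102/A) t.
t = 2A(√h₀ − √h)/0.0102 = 2·2.24·(√3.63 − √2.07)/0.0102
  = 4.4800 × (1.9053 − 1.4387) / 0.0102 = 204.90 s.

205 s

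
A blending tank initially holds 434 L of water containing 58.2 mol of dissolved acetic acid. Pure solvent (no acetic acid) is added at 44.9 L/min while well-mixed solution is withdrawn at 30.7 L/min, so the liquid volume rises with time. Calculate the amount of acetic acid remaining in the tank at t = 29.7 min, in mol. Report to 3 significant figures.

13.4 mol

Total volume: dV/dt = Q_in − Q_out = 14.200 L/min, so V(t) = 434 + 14.200 t and V(29.7) = 855.74 L.
No acetic acid enters, so dm/dt = −Q_out · (m/V).
Separate: dm/m = −Q_out dt/V(t) ⇒ ln(m/m₀) = −(Q_out/(Q_in−Q_out)) ln(V/V₀).
m = m₀ (V₀/V)^(Q_out/(Q_in−Q_out)) = 58.2 × (434/855.74)^(2.1620) = 13.411 mol.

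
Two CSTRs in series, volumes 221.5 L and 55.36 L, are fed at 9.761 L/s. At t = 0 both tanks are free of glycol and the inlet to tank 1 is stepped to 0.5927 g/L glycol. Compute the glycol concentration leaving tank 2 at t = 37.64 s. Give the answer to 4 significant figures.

Species balance on tank i: dCᵢ/dt = (Cᵢ₋₁ − Cᵢ)/τᵢ with τᵢ = Vᵢ/Q.
τ₁ = 221.5/9.761 = 22.6923 s; τ₂ = 55.36/9.761 = 5.67155 s.
Tank 1: C₁ = C_in(1 − e^(−t/τ₁)). Tank 2 (τ₁ ≠ τ₂): C₂ = C_in[1 − (τ₁ e^(−t/τ₁) − τ₂ e^(−t/τ₂))/(τ₁ − τ₂)].
At t = 37.64: e^(−t/τ₁) = 0.190385, e^(−t/τ₂) = 0.00131143.
C₂ = 0.5927·[1 − (22.6923·0.190385 − 5.67155·0.00131143)/(17.0208)] = 0.5927·0.746614 = 0.442518 g/L.

0.4425 g/L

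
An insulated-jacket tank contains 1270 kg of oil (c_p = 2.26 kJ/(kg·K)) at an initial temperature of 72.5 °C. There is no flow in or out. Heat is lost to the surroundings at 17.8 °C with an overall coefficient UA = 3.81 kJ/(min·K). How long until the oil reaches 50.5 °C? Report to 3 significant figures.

388 min

Lumped-capacitance energy balance: M c_p dT/dt = UA(T_amb − T).
τ = M c_p/UA = 753.33 min; T_ss = T_amb = 17.800 °C.
T(t) = T_ss + (T₀ − T_ss)e^(−t/τ); set T = 50.5:
t = −τ ln[(T − T_ss)/(T₀ − T_ss)] = −753.33 · ln(0.59781) = 387.58 min.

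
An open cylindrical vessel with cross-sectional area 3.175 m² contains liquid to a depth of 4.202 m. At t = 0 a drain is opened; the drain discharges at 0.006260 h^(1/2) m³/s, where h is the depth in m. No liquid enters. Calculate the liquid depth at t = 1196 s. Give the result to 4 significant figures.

0.7583 m

A dh/dt = −Q_out = −0.006260 √h.
∫ h^(−1/2) dh = −(0.006260/A) ∫ dt, giving 2√h = 2√h₀ − (0.006260/A) t.
√h = √4.202 − 0.006260·1196/(2·3.175) = 2.04988 − 1.17905 = 0.870829.
h = 0.870829² = 0.758344 m.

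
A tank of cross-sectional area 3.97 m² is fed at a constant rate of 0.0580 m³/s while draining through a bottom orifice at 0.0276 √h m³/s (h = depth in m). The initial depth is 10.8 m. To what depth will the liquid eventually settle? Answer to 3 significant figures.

4.42 m

Level balance: A dh/dt = 0.0580 − 0.0276 √h. Setting dh/dt = 0:
Q_in = 0.0276 √h_ss ⇒ √h_ss = 0.0580/0.0276 = 2.1014.
h_ss = 2.1014² = 4.4161 m. (Since h₀ = 10.8 m > h_ss, the level will fall toward this value.)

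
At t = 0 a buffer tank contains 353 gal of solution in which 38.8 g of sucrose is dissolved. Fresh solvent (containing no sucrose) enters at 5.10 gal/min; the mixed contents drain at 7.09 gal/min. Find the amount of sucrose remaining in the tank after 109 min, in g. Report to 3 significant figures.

Let m(t) be the amount of sucrose. Volume: V(t) = V₀ + (Q_in − Q_out) t = 353 − 1.9900 t; V(109) = 136.09 gal.
Solute balance: dm/dt = 0 − Q_out C = −Q_out m/V(t).
dm/m = −Q_out dt/(V₀ − 1.9900 t); integrating gives ln(m/m₀) = −(Q_out/(Q_in−Q_out)) ln(V/V₀).
m = m₀ (V₀/V)^(Q_out/(Q_in−Q_out)) = 38.8 × (353/136.09)^(-3.5628) = 1.3002 g.

1.30 g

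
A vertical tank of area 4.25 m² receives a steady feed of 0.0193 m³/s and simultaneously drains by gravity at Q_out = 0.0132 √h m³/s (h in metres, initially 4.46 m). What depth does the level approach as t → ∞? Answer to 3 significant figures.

2.14 m

Level balance: A dh/dt = 0.0193 − 0.0132 √h. Setting dh/dt = 0:
Q_in = 0.0132 √h_ss ⇒ √h_ss = 0.0193/0.0132 = 1.4621.
h_ss = 1.4621² = 2.1378 m. (Since h₀ = 4.46 m > h_ss, the level will fall toward this value.)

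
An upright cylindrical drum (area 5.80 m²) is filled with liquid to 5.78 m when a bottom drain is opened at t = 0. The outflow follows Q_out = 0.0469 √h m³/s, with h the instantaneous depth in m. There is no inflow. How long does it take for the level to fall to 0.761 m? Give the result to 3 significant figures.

With no inflow, A dh/dt = −0.0469 √h.
∫ h^(−1/2) dh = −(0.0469/A) ∫ dt, giving 2√h = 2√h₀ − (0.0469/A) t.
t = 2A(√h₀ − √h)/0.0469 = 2·5.80·(√5.78 − √0.761)/0.0469
  = 11.600 × (2.4042 − 0.87235) / 0.0469 = 378.87 s.

379 s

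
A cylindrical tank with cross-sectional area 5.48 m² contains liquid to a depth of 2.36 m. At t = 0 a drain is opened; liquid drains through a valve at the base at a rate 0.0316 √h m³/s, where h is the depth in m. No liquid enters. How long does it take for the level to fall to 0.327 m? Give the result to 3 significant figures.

334 s

With no inflow, A dh/dt = −0.0316 √h.
∫ h^(−1/2) dh = −(0.0316/A) ∫ dt, giving 2√h = 2√h₀ − (0.0316/A) t.
t = 2A(√h₀ − √h)/0.0316 = 2·5.48·(√2.36 − √0.327)/0.0316
  = 10.960 × (1.5362 − 0.57184) / 0.0316 = 334.48 s.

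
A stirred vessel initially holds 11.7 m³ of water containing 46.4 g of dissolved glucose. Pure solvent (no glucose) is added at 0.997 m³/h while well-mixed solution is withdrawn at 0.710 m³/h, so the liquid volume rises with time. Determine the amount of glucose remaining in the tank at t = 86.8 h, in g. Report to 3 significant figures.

2.76 g

Total volume: dV/dt = Q_in − Q_out = 0.28700 m³/h, so V(t) = 11.7 + 0.28700 t and V(86.8) = 36.612 m³.
No glucose enters, so dm/dt = −Q_out · (m/V).
dm/m = −Q_out dt/(V₀ + 0.28700 t); integrating gives ln(m/m₀) = −(Q_out/(Q_in−Q_out)) ln(V/V₀).
m = m₀ (V₀/V)^(Q_out/(Q_in−Q_out)) = 46.4 × (11.7/36.612)^(2.4739) = 2.7598 g.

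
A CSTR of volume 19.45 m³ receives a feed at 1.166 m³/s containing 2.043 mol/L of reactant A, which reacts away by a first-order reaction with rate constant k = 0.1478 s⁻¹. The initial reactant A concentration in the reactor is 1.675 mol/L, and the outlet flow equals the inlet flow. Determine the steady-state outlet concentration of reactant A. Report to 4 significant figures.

0.5895 mol/L

Species balance: V dC/dt = Q C_in − Q C − k V C.
At steady state: 0 = Q C_in − (Q + kV) C_ss, so C_ss = Q C_in/(Q + kV).
C_ss = 1.166·2.043/(1.166 + 0.1478·19.45) = 2.38214/4.04071 = 0.589535 mol/L.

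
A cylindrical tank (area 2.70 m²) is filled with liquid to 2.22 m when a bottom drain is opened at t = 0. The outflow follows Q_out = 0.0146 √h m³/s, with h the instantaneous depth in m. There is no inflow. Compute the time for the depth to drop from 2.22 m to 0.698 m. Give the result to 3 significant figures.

242 s

With no inflow, A dh/dt = −0.0146 √h.
This is separable: 2 d(√h)/dt = −0.0146/A, so √h = √h₀ − (0.0146/(2A)) t.
t = 2A(√h₀ − √h)/0.0146 = 2·2.70·(√2.22 − √0.698)/0.0146
  = 5.4000 × (1.4900 − 0.83546) / 0.0146 = 242.08 s.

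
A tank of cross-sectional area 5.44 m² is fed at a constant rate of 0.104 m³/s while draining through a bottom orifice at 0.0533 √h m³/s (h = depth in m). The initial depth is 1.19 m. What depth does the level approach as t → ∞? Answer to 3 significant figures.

Unsteady balance on liquid volume: A dh/dt = Q_in − 0.0533 √h. At steady state dh/dt = 0:
Q_in = 0.0533 √h_ss ⇒ √h_ss = 0.104/0.0533 = 1.9512.
h_ss = 1.9512² = 3.8073 m. (Since h₀ = 1.19 m < h_ss, the level will rise toward this value.)

3.81 m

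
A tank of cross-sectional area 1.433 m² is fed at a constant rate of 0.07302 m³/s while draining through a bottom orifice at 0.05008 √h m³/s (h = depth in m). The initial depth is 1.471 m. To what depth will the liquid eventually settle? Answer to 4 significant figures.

A dh/dt = Q_in − 0.05008 √h. Steady state requires inflow = outflow:
Q_in = 0.05008 √h_ss ⇒ √h_ss = 0.07302/0.05008 = 1.45807.
h_ss = 1.45807² = 2.12596 m. (Since h₀ = 1.471 m < h_ss, the level will rise toward this value.)

2.126 m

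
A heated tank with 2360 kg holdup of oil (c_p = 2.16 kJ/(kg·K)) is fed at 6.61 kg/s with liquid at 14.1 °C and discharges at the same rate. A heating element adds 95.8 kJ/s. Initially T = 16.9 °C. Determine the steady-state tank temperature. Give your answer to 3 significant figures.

M c_p dT/dt = ṁ c_p (T_in − T) + Q̇.
At steady state dT/dt = 0 ⇒ T_ss = T_in + Q̇/(ṁ c_p) = 14.1 + 95.8/(6.61·2.16) = 20.810 °C.

20.8 °C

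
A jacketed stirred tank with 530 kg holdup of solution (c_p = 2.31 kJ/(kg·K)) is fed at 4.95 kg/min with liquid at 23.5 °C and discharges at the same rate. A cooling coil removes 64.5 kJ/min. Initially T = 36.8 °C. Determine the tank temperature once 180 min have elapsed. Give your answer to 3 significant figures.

Energy balance: M c_p dT/dt = ṁ c_p (T_in − T) − 64.5.
τ = M/ṁ = 107.07 min; T_ss = T_in − Q̇/(ṁ c_p) = 23.5 − 64.5/(4.95·2.31) = 17.859 °C.
This is linear first-order; T(t) = T_ss + (T₀ − T_ss) e^(−t/τ).
T(180) = 17.859 + (18.941)·e^(−180/107.07) = 17.859 + (18.941)·0.18616 = 21.385 °C.

21.4 °C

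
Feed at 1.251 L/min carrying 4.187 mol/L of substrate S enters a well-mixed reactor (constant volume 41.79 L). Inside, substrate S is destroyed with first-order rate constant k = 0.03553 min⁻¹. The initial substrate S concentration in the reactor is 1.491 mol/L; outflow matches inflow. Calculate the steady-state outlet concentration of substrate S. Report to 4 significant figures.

1.915 mol/L

V dC/dt = Q(C_in − C) − k V C.
Steady state (dC/dt = 0): C_ss = Q C_in/(Q + kV) = C_in/(1 + kV/Q).
C_ss = 1.251·4.187/(1.251 + 0.03553·41.79) = 5.23794/2.73580 = 1.91459 mol/L.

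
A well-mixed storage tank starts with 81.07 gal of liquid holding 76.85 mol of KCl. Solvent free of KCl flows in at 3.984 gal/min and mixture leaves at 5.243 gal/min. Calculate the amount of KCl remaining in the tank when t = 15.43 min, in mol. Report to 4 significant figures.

Let m(t) be the amount of KCl. Volume: V(t) = V₀ + (Q_in − Q_out) t = 81.07 − 1.25900 t; V(15.43) = 61.6436 gal.
No KCl enters, so dm/dt = −Q_out · (m/V).
dm/m = −Q_out dt/(V₀ − 1.25900 t); integrating gives ln(m/m₀) = −(Q_out/(Q_in−Q_out)) ln(V/V₀).
m = m₀ (V₀/V)^(Q_out/(Q_in−Q_out)) = 76.85 × (81.07/61.6436)^(-4.16442) = 24.5581 mol.

24.56 mol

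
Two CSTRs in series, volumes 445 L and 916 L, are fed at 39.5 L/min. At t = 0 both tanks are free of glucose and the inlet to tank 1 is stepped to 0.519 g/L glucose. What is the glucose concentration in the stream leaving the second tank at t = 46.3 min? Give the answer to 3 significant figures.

Time constants: τᵢ = Vᵢ/Q for each well-mixed tank.
τ₁ = 445/39.5 = 11.266 min; τ₂ = 916/39.5 = 23.190 min.
Solving the cascade with C₁(0)=C₂(0)=0 gives C₂(t) = C_in[1 − (τ₁ e^(−t/τ₁) − τ₂ e^(−t/τ₂))/(τ₁ − τ₂)].
At t = 46.3: e^(−t/τ₁) = 0.016411, e^(−t/τ₂) = 0.13580.
C₂ = 0.519·[1 − (11.266·0.016411 − 23.190·0.13580)/(-11.924)] = 0.519·0.75140 = 0.38998 g/L.

0.390 g/L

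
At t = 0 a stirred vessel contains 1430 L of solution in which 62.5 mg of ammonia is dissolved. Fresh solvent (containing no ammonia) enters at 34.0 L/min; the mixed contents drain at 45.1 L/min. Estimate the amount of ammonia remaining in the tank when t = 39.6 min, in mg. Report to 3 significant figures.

14.1 mg

Total volume: dV/dt = Q_in − Q_out = -11.100 L/min, so V(t) = 1430 − 11.100 t and V(39.6) = 990.44 L.
Species balance (pure solvent in): dm/dt = −Q_out · m/V(t).
dm/m = −Q_out dt/(V₀ − 11.100 t); integrating gives ln(m/m₀) = −(Q_out/(Q_in−Q_out)) ln(V/V₀).
m = m₀ (V₀/V)^(Q_out/(Q_in−Q_out)) = 62.5 × (1430/990.44)^(-4.0631) = 14.054 mg.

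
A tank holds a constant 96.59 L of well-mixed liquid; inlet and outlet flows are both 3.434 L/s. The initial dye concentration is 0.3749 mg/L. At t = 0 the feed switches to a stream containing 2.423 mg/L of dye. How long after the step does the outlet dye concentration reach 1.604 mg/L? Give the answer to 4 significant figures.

Species balance: V dC/dt = Q(C_in − C) ⇒ τ = V/Q = 28.1275 s.
C(t) = C_in + (C₀ − C_in) e^(−t/τ). Set C = 1.604 and solve for t:
e^(−t/τ) = (C − C_in)/(C₀ − C_in) = (1.604 − 2.423)/(0.3749 − 2.423) = 0.399883
t = −τ ln(…) = 28.1275 × 0.916584 = 25.7813 s.

25.78 s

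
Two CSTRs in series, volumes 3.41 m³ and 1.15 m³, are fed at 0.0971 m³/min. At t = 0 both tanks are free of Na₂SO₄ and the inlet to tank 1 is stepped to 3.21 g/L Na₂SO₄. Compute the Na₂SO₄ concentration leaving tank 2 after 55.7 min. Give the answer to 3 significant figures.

2.23 g/L

Species balance on tank i: dCᵢ/dt = (Cᵢ₋₁ − Cᵢ)/τᵢ with τᵢ = Vᵢ/Q.
τ₁ = 3.41/0.0971 = 35.118 min; τ₂ = 1.15/0.0971 = 11.843 min.
Solving the cascade with C₁(0)=C₂(0)=0 gives C₂(t) = C_in[1 − (τ₁ e^(−t/τ₁) − τ₂ e^(−t/τ₂))/(τ₁ − τ₂)].
At t = 55.7: e^(−t/τ₁) = 0.20473, e^(−t/τ₂) = 0.0090679.
C₂ = 3.21·[1 − (35.118·0.20473 − 11.843·0.0090679)/(23.275)] = 3.21·0.69571 = 2.2332 g/L.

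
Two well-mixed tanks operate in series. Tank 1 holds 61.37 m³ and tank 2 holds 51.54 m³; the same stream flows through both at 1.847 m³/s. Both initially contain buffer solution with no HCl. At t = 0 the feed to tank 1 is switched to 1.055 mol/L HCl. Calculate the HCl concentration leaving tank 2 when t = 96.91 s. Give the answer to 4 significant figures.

Each tank obeys Vᵢ dCᵢ/dt = Q(Cᵢ₋₁ − Cᵢ), so τᵢ = Vᵢ/Q.
τ₁ = 61.37/1.847 = 33.2269 s; τ₂ = 51.54/1.847 = 27.9047 s.
Solving the cascade with C₁(0)=C₂(0)=0 gives C₂(t) = C_in[1 − (τ₁ e^(−t/τ₁) − τ₂ e^(−t/τ₂))/(τ₁ − τ₂)].
At t = 96.91: e^(−t/τ₁) = 0.0541165, e^(−t/τ₂) = 0.0310272.
C₂ = 1.055·[1 − (33.2269·0.0541165 − 27.9047·0.0310272)/(5.32214)] = 1.055·0.824824 = 0.870189 mol/L.

0.8702 mol/L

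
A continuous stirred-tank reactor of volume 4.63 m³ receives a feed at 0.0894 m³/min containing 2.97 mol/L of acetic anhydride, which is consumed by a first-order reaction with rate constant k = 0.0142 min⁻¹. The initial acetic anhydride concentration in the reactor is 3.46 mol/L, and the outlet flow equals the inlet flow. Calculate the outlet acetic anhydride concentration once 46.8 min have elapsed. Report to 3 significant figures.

2.08 mol/L

V dC/dt = Q(C_in − C) − k V C.
This is linear with rate a = Q/V + k = 0.033509 min⁻¹.
C_ss = Q C_in/(Q + kV) = 1.7114 mol/L; C(t) = C_ss + (C₀ − C_ss) e^(−a t).
C(46.8) = 1.7114 + (1.7486)·e^(−0.033509·46.8) = 1.7114 + (1.7486)·0.20842 = 2.0758 mol/L.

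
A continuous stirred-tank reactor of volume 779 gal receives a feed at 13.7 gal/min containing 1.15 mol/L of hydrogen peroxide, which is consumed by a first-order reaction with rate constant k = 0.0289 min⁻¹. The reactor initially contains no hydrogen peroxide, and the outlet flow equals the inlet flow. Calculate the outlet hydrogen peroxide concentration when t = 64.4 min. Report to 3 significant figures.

Species balance: V dC/dt = Q C_in − Q C − k V C.
This is linear with rate a = Q/V + k = 0.046487 min⁻¹.
C_ss = Q C_in/(Q + kV) = 0.43506 mol/L; C(t) = C_ss + (C₀ − C_ss) e^(−a t).
C(64.4) = 0.43506 + (-0.43506)·e^(−0.046487·64.4) = 0.43506 + (-0.43506)·0.050100 = 0.41327 mol/L.

0.413 mol/L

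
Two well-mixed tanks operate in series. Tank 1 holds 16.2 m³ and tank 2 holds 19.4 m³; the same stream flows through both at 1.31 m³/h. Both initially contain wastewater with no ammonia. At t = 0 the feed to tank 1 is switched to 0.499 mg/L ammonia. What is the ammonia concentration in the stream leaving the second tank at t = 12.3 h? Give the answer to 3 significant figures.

0.115 mg/L

Each tank obeys Vᵢ dCᵢ/dt = Q(Cᵢ₋₁ − Cᵢ), so τᵢ = Vᵢ/Q.
τ₁ = 16.2/1.31 = 12.366 h; τ₂ = 19.4/1.31 = 14.809 h.
Tank 1: C₁ = C_in(1 − e^(−t/τ₁)). Tank 2 (τ₁ ≠ τ₂): C₂ = C_in[1 − (τ₁ e^(−t/τ₁) − τ₂ e^(−t/τ₂))/(τ₁ − τ₂)].
At t = 12.3: e^(−t/τ₁) = 0.36986, e^(−t/τ₂) = 0.43580.
C₂ = 0.499·[1 − (12.366·0.36986 − 14.809·0.43580)/(-2.4427)] = 0.499·0.23037 = 0.11495 mg/L.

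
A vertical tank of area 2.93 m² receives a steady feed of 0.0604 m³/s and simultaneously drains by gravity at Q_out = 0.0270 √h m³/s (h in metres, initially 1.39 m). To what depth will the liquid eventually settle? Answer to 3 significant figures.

Volume balance on the tank: A dh/dt = Q_in − 0.0270 √h. At steady state dh/dt = 0:
Q_in = 0.0270 √h_ss ⇒ √h_ss = 0.0604/0.0270 = 2.2370.
h_ss = 2.2370² = 5.0043 m. (Since h₀ = 1.39 m < h_ss, the level will rise toward this value.)

5.00 m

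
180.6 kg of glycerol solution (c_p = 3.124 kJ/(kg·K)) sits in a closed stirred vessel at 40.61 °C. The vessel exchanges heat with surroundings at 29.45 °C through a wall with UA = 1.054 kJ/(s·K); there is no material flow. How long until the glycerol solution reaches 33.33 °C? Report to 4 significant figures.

565.5 s

Energy balance: M c_p dT/dt = −UA(T − T_amb).
τ = M c_p/UA = 535.289 s; T_ss = T_amb = 29.4500 °C.
T(t) = T_ss + (T₀ − T_ss)e^(−t/τ); set T = 33.33:
t = −τ ln[(T − T_ss)/(T₀ − T_ss)] = −535.289 · ln(0.347670) = 565.533 s.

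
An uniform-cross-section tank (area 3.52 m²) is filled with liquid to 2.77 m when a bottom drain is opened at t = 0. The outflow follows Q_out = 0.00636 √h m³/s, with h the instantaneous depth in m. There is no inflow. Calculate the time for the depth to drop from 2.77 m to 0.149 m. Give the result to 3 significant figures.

1420 s

With no inflow, A dh/dt = −0.00636 √h.
This is separable: 2 d(√h)/dt = −0.00636/A, so √h = √h₀ − (0.00636/(2A)) t.
t = 2A(√h₀ − √h)/0.00636 = 2·3.52·(√2.77 − √0.149)/0.00636
  = 7.0400 × (1.6643 − 0.38601) / 0.00636 = 1415.0 s.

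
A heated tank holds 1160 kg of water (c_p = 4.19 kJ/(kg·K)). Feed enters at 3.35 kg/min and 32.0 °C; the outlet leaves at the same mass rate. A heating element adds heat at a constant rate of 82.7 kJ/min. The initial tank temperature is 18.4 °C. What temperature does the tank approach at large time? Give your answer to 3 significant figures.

37.9 °C

First-law balance (no shaft work): M c_p dT/dt = ṁ c_p (T_in − T) + 82.7.
At steady state dT/dt = 0 ⇒ T_ss = T_in + Q̇/(ṁ c_p) = 32.0 + 82.7/(3.35·4.19) = 37.892 °C.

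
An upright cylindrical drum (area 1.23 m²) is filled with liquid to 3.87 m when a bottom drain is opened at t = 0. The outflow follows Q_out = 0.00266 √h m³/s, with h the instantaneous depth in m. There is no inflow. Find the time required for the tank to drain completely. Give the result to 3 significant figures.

1820 s

A dh/dt = −Q_out = −0.00266 √h.
This is separable: 2 d(√h)/dt = −0.00266/A, so √h = √h₀ − (0.00266/(2A)) t.
Tank is empty when √h = 0: t_empty = 2A√h₀/0.00266.
t_empty = 2·1.23·√3.87/0.00266 = 2.4600·1.9672/0.00266 = 1819.3 s.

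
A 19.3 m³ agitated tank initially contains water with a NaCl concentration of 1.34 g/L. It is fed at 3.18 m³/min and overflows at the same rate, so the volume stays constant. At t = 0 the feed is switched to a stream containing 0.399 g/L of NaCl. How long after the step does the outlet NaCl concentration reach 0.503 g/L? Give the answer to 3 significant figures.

Species balance: V dC/dt = Q(C_in − C) ⇒ τ = V/Q = 6.0692 min.
C(t) = C_in + (C₀ − C_in) e^(−t/τ). Set C = 0.503 and solve for t:
e^(−t/τ) = (C − C_in)/(C₀ − C_in) = (0.503 − 0.399)/(1.34 − 0.399) = 0.11052
t = −τ ln(…) = 6.0692 × 2.2026 = 13.368 min.

13.4 min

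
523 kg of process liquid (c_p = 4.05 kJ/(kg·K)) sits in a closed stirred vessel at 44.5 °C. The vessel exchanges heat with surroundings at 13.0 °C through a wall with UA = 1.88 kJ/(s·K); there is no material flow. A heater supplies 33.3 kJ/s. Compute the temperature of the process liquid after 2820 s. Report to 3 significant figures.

31.8 °C

Lumped-capacitance energy balance: M c_p dT/dt = UA(T_amb − T) + Q̇.
dT/dt = (T_ss − T)/τ with T_ss = T_amb + Q̇/UA = 13.0 + 33.3/1.88 = 30.713 °C, τ = M c_p/UA = 523·4.05/1.88 = 1126.7 s.
This is linear first-order; T(t) = T_ss + (T₀ − T_ss) e^(−t/τ).
T(2820) = 30.713 + (13.787)·0.081844 = 31.841 °C.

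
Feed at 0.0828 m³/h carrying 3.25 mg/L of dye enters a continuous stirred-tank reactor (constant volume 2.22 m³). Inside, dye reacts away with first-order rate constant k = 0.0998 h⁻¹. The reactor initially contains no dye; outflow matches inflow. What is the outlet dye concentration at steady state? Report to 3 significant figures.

0.884 mg/L

Species balance: V dC/dt = Q C_in − Q C − k V C.
At steady state: 0 = Q C_in − (Q + kV) C_ss, so C_ss = Q C_in/(Q + kV).
C_ss = 0.0828·3.25/(0.0828 + 0.0998·2.22) = 0.26910/0.30436 = 0.88416 mg/L.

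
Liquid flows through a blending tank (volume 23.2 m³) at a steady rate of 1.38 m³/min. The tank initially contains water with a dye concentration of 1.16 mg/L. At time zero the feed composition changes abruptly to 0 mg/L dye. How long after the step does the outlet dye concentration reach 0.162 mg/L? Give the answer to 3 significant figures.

33.1 min

Species balance: V dC/dt = Q(C_in − C) ⇒ τ = V/Q = 16.812 min.
C(t) = C_in + (C₀ − C_in) e^(−t/τ). Set C = 0.162 and solve for t:
e^(−t/τ) = (C − C_in)/(C₀ − C_in) = (0.162 − 0)/(1.16 − 0) = 0.13966
t = −τ ln(…) = 16.812 × 1.9686 = 33.095 min.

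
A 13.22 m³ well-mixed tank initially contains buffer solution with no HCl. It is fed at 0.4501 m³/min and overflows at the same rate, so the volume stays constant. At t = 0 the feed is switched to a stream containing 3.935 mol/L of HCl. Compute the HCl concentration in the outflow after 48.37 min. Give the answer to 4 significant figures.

3.177 mol/L

Accumulation = in − out for the solute gives V dC/dt = Q(C_in − C).
Time constant τ = V/Q = 13.22/0.4501 = 29.3713 min.
Solution: C(t) = C_in + (C₀ − C_in) e^(−t/τ).
C(48.37) = 3.935 + (0 − 3.935)·e^(−48.37/29.3713) = 3.935 + (-3.93500)·0.192656 = 3.17690 mol/L.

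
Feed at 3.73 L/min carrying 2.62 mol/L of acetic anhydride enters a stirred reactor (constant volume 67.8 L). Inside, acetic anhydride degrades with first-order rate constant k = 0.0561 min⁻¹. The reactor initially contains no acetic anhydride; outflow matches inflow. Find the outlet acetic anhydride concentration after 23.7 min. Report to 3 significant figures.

V dC/dt = Q(C_in − C) − k V C.
dC/dt = (Q/V) C_in − (Q/V + k) C; effective rate a = Q/V + k = 0.055015 + 0.0561 = 0.11111 min⁻¹.
C_ss = Q C_in/(Q + kV) = 1.2972 mol/L; C(t) = C_ss + (C₀ − C_ss) e^(−a t).
C(23.7) = 1.2972 + (-1.2972)·e^(−0.11111·23.7) = 1.2972 + (-1.2972)·0.071832 = 1.2040 mol/L.

1.20 mol/L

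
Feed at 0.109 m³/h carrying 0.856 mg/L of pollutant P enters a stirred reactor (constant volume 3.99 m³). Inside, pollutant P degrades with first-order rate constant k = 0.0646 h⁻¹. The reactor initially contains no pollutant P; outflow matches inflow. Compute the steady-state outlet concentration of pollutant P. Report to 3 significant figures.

Species balance: V dC/dt = Q C_in − Q C − k V C.
Steady state (dC/dt = 0): C_ss = Q C_in/(Q + kV) = C_in/(1 + kV/Q).
C_ss = 0.109·0.856/(0.109 + 0.0646·3.99) = 0.093304/0.36675 = 0.25440 mg/L.

0.254 mg/L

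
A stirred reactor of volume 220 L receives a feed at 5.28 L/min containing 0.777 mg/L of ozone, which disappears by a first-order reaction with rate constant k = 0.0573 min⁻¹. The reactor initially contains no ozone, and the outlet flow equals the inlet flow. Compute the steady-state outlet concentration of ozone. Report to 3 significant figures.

V dC/dt = Q(C_in − C) − k V C.
At steady state: 0 = Q C_in − (Q + kV) C_ss, so C_ss = Q C_in/(Q + kV).
C_ss = 5.28·0.777/(5.28 + 0.0573·220) = 4.1026/17.886 = 0.22937 mg/L.

0.229 mg/L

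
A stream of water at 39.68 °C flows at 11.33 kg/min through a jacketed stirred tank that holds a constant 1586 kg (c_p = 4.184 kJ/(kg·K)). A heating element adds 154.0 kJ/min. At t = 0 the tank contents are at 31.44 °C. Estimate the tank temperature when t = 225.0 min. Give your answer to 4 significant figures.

40.63 °C

Unsteady energy balance on the tank contents: M c_p dT/dt = ṁ c_p (T_in − T) + 154.0.
Rearrange: dT/dt = (T_ss − T)/τ with τ = M/ṁ = 139.982 min and T_ss = T_in + Q̇/(ṁ c_p) = 42.9286 °C.
Solution: T(t) = T_ss + (T₀ − T_ss) e^(−t/τ).
T(225.0) = 42.9286 + (-11.4886)·e^(−225.0/139.982) = 42.9286 + (-11.4886)·0.200419 = 40.6261 °C.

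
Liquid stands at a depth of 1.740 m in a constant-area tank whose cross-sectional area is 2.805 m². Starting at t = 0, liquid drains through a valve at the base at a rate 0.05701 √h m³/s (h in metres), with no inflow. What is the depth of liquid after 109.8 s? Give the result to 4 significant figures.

With no inflow, A dh/dt = −0.05701 √h.
Separate and integrate: 2(√h − √h₀) = −(0.05701/A) t.
√h = √1.740 − 0.05701·109.8/(2·2.805) = 1.31909 − 1.11581 = 0.203280.
h = 0.203280² = 0.0413227 m.

0.04132 m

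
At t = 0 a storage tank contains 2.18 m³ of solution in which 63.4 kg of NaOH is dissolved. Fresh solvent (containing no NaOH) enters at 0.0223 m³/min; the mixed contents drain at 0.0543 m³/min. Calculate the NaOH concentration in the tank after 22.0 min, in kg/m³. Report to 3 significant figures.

Let m(t) be the amount of NaOH. Volume: V(t) = V₀ + (Q_in − Q_out) t = 2.18 − 0.032000 t; V(22.0) = 1.4760 m³.
Solute balance: dm/dt = 0 − Q_out C = −Q_out m/V(t).
dm/m = −Q_out dt/(V₀ − 0.032000 t); integrating gives ln(m/m₀) = −(Q_out/(Q_in−Q_out)) ln(V/V₀).
m = m₀ (V₀/V)^(Q_out/(Q_in−Q_out)) = 63.4 × (2.18/1.4760)^(-1.6969) = 32.711 kg.
C = m/V = 32.711/1.4760 = 22.162 kg/m³.

22.2 kg/m³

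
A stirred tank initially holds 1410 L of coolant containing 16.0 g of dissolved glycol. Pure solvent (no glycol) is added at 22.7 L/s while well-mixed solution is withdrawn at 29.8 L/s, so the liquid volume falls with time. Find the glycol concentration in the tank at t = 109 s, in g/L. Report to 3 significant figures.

0.000891 g/L

Total volume: dV/dt = Q_in − Q_out = -7.1000 L/s, so V(t) = 1410 − 7.1000 t and V(109) = 636.10 L.
Species balance (pure solvent in): dm/dt = −Q_out · m/V(t).
Separate: dm/m = −Q_out dt/V(t) ⇒ ln(m/m₀) = −(Q_out/(Q_in−Q_out)) ln(V/V₀).
m = m₀ (V₀/V)^(Q_out/(Q_in−Q_out)) = 16.0 × (1410/636.10)^(-4.1972) = 0.56647 g.
C = m/V = 0.56647/636.10 = 0.00089054 g/L.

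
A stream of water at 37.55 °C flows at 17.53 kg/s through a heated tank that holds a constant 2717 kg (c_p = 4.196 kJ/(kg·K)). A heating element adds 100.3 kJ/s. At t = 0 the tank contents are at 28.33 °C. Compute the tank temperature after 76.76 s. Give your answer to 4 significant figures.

32.46 °C

Unsteady energy balance on the tank contents: M c_p dT/dt = ṁ c_p (T_in − T) + 100.3.
τ = M/ṁ = 154.991 s; T_ss = T_in + Q̇/(ṁ c_p) = 37.55 + 100.3/(17.53·4.196) = 38.9136 °C.
T approaches T_ss exponentially: T(t) = T_ss + (T₀ − T_ss) e^(−t/τ).
T(76.76) = 38.9136 + (-10.5836)·e^(−76.76/154.991) = 38.9136 + (-10.5836)·0.609417 = 32.4638 °C.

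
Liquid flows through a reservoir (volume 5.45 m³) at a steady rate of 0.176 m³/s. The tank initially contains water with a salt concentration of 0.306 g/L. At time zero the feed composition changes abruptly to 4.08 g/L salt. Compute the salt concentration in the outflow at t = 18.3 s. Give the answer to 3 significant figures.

1.99 g/L

Mass balance on the solute (V constant): V dC/dt = Q(C_in − C).
Rewrite as dC/dt + C/τ = C_in/τ, τ = V/Q = 30.966 s.
C approaches C_in exponentially: C(t) = C_in + (C₀ − C_in) e^(−t/τ).
C(18.3) = 4.08 + (0.306 − 4.08)·e^(−18.3/30.966) = 4.08 + (-3.7740)·0.55379 = 1.9900 g/L.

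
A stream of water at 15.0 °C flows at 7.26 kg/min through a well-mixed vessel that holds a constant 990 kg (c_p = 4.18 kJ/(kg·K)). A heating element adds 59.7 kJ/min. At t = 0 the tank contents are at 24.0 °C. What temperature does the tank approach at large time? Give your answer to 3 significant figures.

M c_p dT/dt = ṁ c_p (T_in − T) + Q̇.
At steady state dT/dt = 0 ⇒ T_ss = T_in + Q̇/(ṁ c_p) = 15.0 + 59.7/(7.26·4.18) = 16.967 °C.

17.0 °C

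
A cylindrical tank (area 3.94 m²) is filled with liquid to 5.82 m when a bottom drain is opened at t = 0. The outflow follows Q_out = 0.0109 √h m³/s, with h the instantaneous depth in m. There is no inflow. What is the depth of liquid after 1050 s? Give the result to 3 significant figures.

A dh/dt = −Q_out = −0.0109 √h.
∫ h^(−1/2) dh = −(0.0109/A) ∫ dt, giving 2√h = 2√h₀ − (0.0109/A) t.
√h = √5.82 − 0.0109·1050/(2·3.94) = 2.4125 − 1.4524 = 0.96006.
h = 0.96006² = 0.92171 m.

0.922 m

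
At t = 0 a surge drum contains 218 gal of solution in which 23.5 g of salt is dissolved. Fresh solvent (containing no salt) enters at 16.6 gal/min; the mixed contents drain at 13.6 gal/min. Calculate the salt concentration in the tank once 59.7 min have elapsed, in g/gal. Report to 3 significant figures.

0.00390 g/gal

Total volume: dV/dt = Q_in − Q_out = 3.0000 gal/min, so V(t) = 218 + 3.0000 t and V(59.7) = 397.10 gal.
No salt enters, so dm/dt = −Q_out · (m/V).
Separate: dm/m = −Q_out dt/V(t) ⇒ ln(m/m₀) = −(Q_out/(Q_in−Q_out)) ln(V/V₀).
m = m₀ (V₀/V)^(Q_out/(Q_in−Q_out)) = 23.5 × (218/397.10)^(4.5333) = 1.5502 g.
C = m/V = 1.5502/397.10 = 0.0039038 g/gal.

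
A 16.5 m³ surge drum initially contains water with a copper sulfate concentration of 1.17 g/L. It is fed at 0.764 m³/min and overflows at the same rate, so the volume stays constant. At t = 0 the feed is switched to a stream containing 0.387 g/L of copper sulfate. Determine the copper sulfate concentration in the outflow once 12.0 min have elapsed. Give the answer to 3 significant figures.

Unsteady species balance (constant V, well mixed): V dC/dt = Q(C_in − C).
Rewrite as dC/dt + C/τ = C_in/τ, τ = V/Q = 21.597 min.
C approaches C_in exponentially: C(t) = C_in + (C₀ − C_in) e^(−t/τ).
C(12.0) = 0.387 + (1.17 − 0.387)·e^(−12.0/21.597) = 0.387 + (0.78300)·0.57371 = 0.83621 g/L.

0.836 g/L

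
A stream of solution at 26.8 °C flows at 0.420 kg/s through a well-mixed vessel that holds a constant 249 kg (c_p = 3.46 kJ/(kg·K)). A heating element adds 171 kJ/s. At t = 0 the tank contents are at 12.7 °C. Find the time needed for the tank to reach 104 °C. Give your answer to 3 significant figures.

Unsteady energy balance on the tank contents: M c_p dT/dt = ṁ c_p (T_in − T) + 171.
τ = M/ṁ = 592.86 s; T_ss = T_in + Q̇/(ṁ c_p) = 144.47 °C.
T(t) = T_ss + (T₀ − T_ss) e^(−t/τ). Set T = 104:
e^(−t/τ) = (104 − 144.47)/(12.7 − 144.47) = 0.30713
t = −592.86 · ln(0.30713) = 699.85 s.

700 s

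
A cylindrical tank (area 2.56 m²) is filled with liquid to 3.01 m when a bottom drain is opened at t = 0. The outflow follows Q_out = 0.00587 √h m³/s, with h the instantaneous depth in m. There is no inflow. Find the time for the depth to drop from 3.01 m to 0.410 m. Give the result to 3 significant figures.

955 s

Volume balance on the tank: A dh/dt = −0.00587 √h.
This is separable: 2 d(√h)/dt = −0.00587/A, so √h = √h₀ − (0.00587/(2A)) t.
t = 2A(√h₀ − √h)/0.00587 = 2·2.56·(√3.01 − √0.410)/0.00587
  = 5.1200 × (1.7349 − 0.64031) / 0.00587 = 954.76 s.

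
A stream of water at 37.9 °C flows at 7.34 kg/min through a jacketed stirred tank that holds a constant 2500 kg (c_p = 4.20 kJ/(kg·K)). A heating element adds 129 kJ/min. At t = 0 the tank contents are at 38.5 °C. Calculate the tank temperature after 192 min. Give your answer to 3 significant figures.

40.0 °C

Heat balance on the well-mixed liquid: M c_p dT/dt = ṁ c_p (T_in − T) + 129.
τ = M/ṁ = 340.60 min; T_ss = T_in + Q̇/(ṁ c_p) = 37.9 + 129/(7.34·4.20) = 42.085 °C.
This is linear first-order; T(t) = T_ss + (T₀ − T_ss) e^(−t/τ).
T(192) = 42.085 + (-3.5845)·e^(−192/340.60) = 42.085 + (-3.5845)·0.56909 = 40.045 °C.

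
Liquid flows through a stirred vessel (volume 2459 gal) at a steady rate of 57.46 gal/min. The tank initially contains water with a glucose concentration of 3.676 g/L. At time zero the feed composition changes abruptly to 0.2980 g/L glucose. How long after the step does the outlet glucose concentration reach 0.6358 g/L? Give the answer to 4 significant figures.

Transient balance on the dissolved component: V dC/dt = Q(C_in − C), so τ = V/Q = 42.7950 min.
C(t) = C_in + (C₀ − C_in) e^(−t/τ). Set C = 0.6358 and solve for t:
e^(−t/τ) = (C − C_in)/(C₀ − C_in) = (0.6358 − 0.2980)/(3.676 − 0.2980) = 0.100000
t = −τ ln(…) = 42.7950 × 2.30259 = 98.5391 min.

98.54 min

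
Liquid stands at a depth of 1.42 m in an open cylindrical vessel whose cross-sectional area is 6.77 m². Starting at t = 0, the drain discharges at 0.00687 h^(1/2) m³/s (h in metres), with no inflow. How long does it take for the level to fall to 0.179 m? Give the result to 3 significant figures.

1510 s

Mass balance (ρ constant): A dh/dt = −0.00687 √h.
This is separable: 2 d(√h)/dt = −0.00687/A, so √h = √h₀ − (0.00687/(2A)) t.
t = 2A(√h₀ − √h)/0.00687 = 2·6.77·(√1.42 − √0.179)/0.00687
  = 13.540 × (1.1916 − 0.42308) / 0.00687 = 1514.7 s.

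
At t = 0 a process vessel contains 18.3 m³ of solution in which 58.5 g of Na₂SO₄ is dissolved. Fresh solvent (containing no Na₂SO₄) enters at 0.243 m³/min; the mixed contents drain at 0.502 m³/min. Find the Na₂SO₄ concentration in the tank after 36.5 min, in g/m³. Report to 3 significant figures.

1.62 g/m³

Let m(t) be the amount of Na₂SO₄. Volume: V(t) = V₀ + (Q_in − Q_out) t = 18.3 − 0.25900 t; V(36.5) = 8.8465 m³.
No Na₂SO₄ enters, so dm/dt = −Q_out · (m/V).
dm/m = −Q_out dt/(V₀ − 0.25900 t); integrating gives ln(m/m₀) = −(Q_out/(Q_in−Q_out)) ln(V/V₀).
m = m₀ (V₀/V)^(Q_out/(Q_in−Q_out)) = 58.5 × (18.3/8.8465)^(-1.9382) = 14.299 g.
C = m/V = 14.299/8.8465 = 1.6163 g/m³.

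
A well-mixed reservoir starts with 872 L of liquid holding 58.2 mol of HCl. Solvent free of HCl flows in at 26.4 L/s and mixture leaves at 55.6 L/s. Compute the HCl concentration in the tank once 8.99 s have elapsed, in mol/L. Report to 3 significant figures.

Let m(t) be the amount of HCl. Volume: V(t) = V₀ + (Q_in − Q_out) t = 872 − 29.200 t; V(8.99) = 609.49 L.
No HCl enters, so dm/dt = −Q_out · (m/V).
dm/m = −Q_out dt/(V₀ − 29.200 t); integrating gives ln(m/m₀) = −(Q_out/(Q_in−Q_out)) ln(V/V₀).
m = m₀ (V₀/V)^(Q_out/(Q_in−Q_out)) = 58.2 × (872/609.49)^(-1.9041) = 29.427 mol.
C = m/V = 29.427/609.49 = 0.048281 mol/L.

0.0483 mol/L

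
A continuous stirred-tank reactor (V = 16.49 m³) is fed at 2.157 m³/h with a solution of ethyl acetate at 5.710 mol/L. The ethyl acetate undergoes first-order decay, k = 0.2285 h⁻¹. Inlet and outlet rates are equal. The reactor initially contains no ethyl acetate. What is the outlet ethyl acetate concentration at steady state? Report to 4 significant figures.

2.079 mol/L

V dC/dt = Q(C_in − C) − k V C.
Steady state (dC/dt = 0): C_ss = Q C_in/(Q + kV) = C_in/(1 + kV/Q).
C_ss = 2.157·5.710/(2.157 + 0.2285·16.49) = 12.3165/5.92497 = 2.07874 mol/L.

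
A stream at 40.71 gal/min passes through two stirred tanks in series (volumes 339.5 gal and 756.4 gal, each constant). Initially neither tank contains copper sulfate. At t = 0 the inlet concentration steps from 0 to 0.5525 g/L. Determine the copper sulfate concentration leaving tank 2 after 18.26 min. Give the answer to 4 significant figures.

Time constants: τᵢ = Vᵢ/Q for each well-mixed tank.
τ₁ = 339.5/40.71 = 8.33947 min; τ₂ = 756.4/40.71 = 18.5802 min.
Tank 1: C₁ = C_in(1 − e^(−t/τ₁)). Tank 2 (τ₁ ≠ τ₂): C₂ = C_in[1 − (τ₁ e^(−t/τ₁) − τ₂ e^(−t/τ₂))/(τ₁ − τ₂)].
At t = 18.26: e^(−t/τ₁) = 0.111963, e^(−t/τ₂) = 0.374274.
C₂ = 0.5525·[1 − (8.33947·0.111963 − 18.5802·0.374274)/(-10.2407)] = 0.5525·0.412114 = 0.227693 g/L.

0.2277 g/L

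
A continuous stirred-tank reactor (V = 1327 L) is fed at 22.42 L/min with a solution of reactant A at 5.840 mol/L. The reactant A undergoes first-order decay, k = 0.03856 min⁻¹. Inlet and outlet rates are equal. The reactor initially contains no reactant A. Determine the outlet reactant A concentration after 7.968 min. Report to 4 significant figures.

0.6355 mol/L

Species balance: V dC/dt = Q C_in − Q C − k V C.
dC/dt = (Q/V) C_in − (Q/V + k) C; effective rate a = Q/V + k = 0.0168953 + 0.03856 = 0.0554553 min⁻¹.
C_ss = Q C_in/(Q + kV) = 1.77924 mol/L; C(t) = C_ss + (C₀ − C_ss) e^(−a t).
C(7.968) = 1.77924 + (-1.77924)·e^(−0.0554553·7.968) = 1.77924 + (-1.77924)·0.642835 = 0.635483 mol/L.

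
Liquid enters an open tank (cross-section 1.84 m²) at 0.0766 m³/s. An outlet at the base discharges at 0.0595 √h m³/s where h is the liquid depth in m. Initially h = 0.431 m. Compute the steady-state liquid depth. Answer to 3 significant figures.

Mass balance (ρ constant): A dh/dt = Q_in − 0.0595 √h. At steady state dh/dt = 0:
Q_in = 0.0595 √h_ss ⇒ √h_ss = 0.0766/0.0595 = 1.2874.
h_ss = 1.2874² = 1.6574 m. (Since h₀ = 0.431 m < h_ss, the level will rise toward this value.)

1.66 m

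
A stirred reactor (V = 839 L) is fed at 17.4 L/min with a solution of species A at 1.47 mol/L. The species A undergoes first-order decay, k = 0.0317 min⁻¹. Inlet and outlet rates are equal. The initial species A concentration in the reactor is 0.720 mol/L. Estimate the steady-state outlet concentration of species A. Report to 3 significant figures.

0.581 mol/L

Species balance: V dC/dt = Q C_in − Q C − k V C.
Steady state (dC/dt = 0): C_ss = Q C_in/(Q + kV) = C_in/(1 + kV/Q).
C_ss = 17.4·1.47/(17.4 + 0.0317·839) = 25.578/43.996 = 0.58137 mol/L.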